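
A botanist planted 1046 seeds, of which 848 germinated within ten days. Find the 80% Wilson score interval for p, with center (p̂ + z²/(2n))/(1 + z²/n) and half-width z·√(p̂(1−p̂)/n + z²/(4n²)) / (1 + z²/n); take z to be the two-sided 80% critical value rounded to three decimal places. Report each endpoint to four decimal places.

(0.7947, 0.8257)

Here p̂ = 848/1046 = 0.81071 and z = 1.282 (z² = 1.643524).
1 + z²/n = 1.001571.
Center = (0.81071 + 0.000786)/1.001571 = 0.81022.
Radicand: p̂(1−p̂)/n + z²/(4n²) = 0.000146712 + 0.000000376 = 0.000147088.
Half-width = z·√(radicand)/denom = 1.282·0.012128/1.001571 = 0.01552.
CI: 0.81022 ± 0.01552 = (0.7947, 0.8257).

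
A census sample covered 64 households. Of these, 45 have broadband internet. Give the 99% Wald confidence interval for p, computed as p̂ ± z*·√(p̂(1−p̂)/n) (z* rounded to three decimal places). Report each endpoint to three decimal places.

(0.556, 0.850)

Sample proportion p̂ = 45/64 = 0.70312.
Standard error of p̂: √(0.208740/64) = √0.003261566 = 0.057110.
For 99% confidence, z* = 2.576.
Margin of error: 2.576 × 0.057110 = 0.14712.
Interval: 0.70312 ± 0.14712 → (0.556, 0.850).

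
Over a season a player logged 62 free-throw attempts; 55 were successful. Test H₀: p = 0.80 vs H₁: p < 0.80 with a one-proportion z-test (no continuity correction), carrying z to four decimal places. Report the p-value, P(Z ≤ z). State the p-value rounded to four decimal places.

With x = 55 successes in n = 62, p̂ = 0.88710.
SE₀ = √(0.80·0.20/62) = 0.050800.
Test statistic (full precision, shown to 4 dp): z = (55/62 − 0.80)/SE₀ ≈ 1.7145.
p-value = P(Z ≤ z) with z = 1.7145 → 0.9568.

p-value = 0.9568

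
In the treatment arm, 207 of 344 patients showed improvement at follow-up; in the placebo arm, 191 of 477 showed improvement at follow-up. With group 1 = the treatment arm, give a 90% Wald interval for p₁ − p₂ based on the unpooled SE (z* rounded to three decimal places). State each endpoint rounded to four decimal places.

p̂₁ = 207/344 = 0.60174, p̂₂ = 191/477 = 0.40042; p̂₁ − p̂₂ = 0.20132.
Unpooled SE = √(p̂₁(1−p̂₁)/n₁ + p̂₂(1−p̂₂)/n₂) = √(0.000696652 + 0.000503320) = 0.034641.
For 90% confidence, z* = 1.645. Margin = 1.645·0.034641 = 0.05698.
So the interval runs from 0.1443 to 0.2583.

(0.1443, 0.2583)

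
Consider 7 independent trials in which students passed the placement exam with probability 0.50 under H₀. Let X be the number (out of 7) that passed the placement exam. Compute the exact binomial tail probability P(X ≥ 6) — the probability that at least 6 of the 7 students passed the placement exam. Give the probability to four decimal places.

P = 0.0625

X ~ Binomial(n=7, p=0.50).
P(X ≥ 6) = C(7,6)·0.50^6·0.50^1 + C(7,7)·0.50^7·0.50^0.
= 0.054688 + 0.007812 = 0.0625.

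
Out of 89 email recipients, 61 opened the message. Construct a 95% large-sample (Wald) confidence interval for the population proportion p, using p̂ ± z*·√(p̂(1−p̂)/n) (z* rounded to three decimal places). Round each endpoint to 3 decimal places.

(0.589, 0.782)

p̂ = 61/89 = 0.68539.
SE = √(p̂(1−p̂)/n) = √(0.215629/89) = 0.049222.
z* = 1.960 at the 95% level.
Margin = 1.960·0.049222 = 0.09648.
So the interval runs from 0.589 to 0.782.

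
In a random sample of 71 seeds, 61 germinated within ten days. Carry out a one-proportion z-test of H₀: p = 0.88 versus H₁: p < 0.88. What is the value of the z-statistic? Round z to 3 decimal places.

p̂ = 61/71 = 0.85915.
Under H₀, SE = √(p₀(1−p₀)/n) = √(0.88·0.12/71) = √0.001487324 = 0.038566.
Test statistic: z = -0.02085/0.038566 = -0.541.

z = -0.541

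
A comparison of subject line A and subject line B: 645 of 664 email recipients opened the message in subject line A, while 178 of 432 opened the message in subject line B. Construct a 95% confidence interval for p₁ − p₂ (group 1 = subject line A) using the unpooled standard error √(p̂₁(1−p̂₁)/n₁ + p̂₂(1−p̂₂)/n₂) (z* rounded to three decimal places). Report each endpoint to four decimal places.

(0.5112, 0.6075)

p̂₁ = 0.97139, p̂₂ = 0.41204, so the observed difference is 0.55935.
SE = √(0.000041861 + 0.000560793) = √0.000602654 = 0.024549.
For 95% confidence, z* = 1.960. Margin of error = 0.04812.
Interval: 0.55935 ± 0.04812 → (0.5112, 0.6075).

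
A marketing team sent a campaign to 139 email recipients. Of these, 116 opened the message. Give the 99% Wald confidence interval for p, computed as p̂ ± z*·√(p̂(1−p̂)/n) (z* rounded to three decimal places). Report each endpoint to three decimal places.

(0.753, 0.916)

With x = 116 successes in n = 139, p̂ = 0.83453.
Standard error of p̂: √(0.138088/139) = √0.000993440 = 0.031519.
z* = 2.576 at the 99% level.
Margin of error: 2.576 × 0.031519 = 0.08119.
Interval: 0.83453 ± 0.08119 → (0.753, 0.916).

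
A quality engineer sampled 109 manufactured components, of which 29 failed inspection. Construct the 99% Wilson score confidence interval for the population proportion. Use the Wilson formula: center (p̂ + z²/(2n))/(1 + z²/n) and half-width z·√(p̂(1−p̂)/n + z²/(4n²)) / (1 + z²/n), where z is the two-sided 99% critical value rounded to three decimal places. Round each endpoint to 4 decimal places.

(0.1728, 0.3862)

p̂ = 29/109 = 0.26606; z = 2.576, so z² = 6.635776.
Denominator 1 + z²/n = 1 + 6.635776/109 = 1.060879.
Center = (0.26606 + 0.030439)/1.060879 = 0.27948.
Radicand: p̂(1−p̂)/n + z²/(4n²) = 0.001791466 + 0.000139630 = 0.001931096.
Half-width = 2.576·√0.001931096/1.060879 = 0.10670.
So the interval runs from 0.1728 to 0.3862.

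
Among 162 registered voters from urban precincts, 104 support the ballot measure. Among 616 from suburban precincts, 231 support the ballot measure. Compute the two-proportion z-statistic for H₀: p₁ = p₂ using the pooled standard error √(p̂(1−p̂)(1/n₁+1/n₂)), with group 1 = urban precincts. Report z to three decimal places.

z = 6.106

Sample proportions: p̂₁ = 104/162 = 0.64198 and p̂₂ = 231/616 = 0.37500.
Pooling: p̂ = 335/778 = 0.43059.
SE = √[p̂(1−p̂)(1/n₁+1/n₂)] = √[0.43059·0.56941·(1/162+1/616)] ≈ 0.043721.
z = (p̂₁ − p̂₂)/SE = (0.64198 − 0.37500)/0.043721 = 0.26698/0.043721 = 6.106.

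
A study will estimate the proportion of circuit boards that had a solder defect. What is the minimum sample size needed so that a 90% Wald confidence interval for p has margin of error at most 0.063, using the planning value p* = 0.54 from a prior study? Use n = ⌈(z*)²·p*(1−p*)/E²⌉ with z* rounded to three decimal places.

The 90% critical value is z* = 1.645.
p*(1−p*) = 0.54·0.46 = 0.2484.
(z*)²·p*(1−p*)/E² = 2.706025·0.2484/0.003969 = 169.357.
⌈169.357⌉ = 170.

n = 170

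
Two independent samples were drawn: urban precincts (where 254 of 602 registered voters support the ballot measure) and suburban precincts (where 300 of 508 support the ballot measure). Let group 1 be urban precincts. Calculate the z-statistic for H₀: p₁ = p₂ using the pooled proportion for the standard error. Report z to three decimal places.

z = -5.598

p̂₁ = 254/602 = 0.42193, p̂₂ = 300/508 = 0.59055.
Pooled p̂ = (254+300)/(602+508) = 554/1110 = 0.49910.
SE = √[p̂(1−p̂)(1/n₁+1/n₂)] = √[0.49910·0.50090·(1/602+1/508)] ≈ 0.030123.
z = (p̂₁ − p̂₂)/SE = (0.42193 − 0.59055)/0.030123 = -0.16862/0.030123 = -5.598.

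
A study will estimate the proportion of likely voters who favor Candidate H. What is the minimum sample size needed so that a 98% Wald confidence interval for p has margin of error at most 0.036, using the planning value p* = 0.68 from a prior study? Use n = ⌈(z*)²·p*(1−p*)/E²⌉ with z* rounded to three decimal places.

n = 909

For 98% confidence, z* = 2.326.
p*(1−p*) = 0.68·0.32 = 0.2176.
Required n before rounding: 5.410276 × 0.2176 / 0.036² = 908.392.
Rounding up, n = 909.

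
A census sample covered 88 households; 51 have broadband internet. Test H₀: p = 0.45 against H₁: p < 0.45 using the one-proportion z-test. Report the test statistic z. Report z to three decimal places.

z = 2.443

The sample proportion is 51/88 = 0.57955.
SE₀ = √(0.45·0.55/88) = 0.053033.
z = (0.57955 − 0.45)/0.053033 = 0.12955/0.053033 = 2.443.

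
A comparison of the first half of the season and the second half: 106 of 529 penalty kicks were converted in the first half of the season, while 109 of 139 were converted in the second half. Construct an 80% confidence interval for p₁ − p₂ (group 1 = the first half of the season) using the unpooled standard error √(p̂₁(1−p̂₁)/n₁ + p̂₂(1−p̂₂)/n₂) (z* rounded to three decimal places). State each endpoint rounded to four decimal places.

p̂₁ = 0.20038, p̂₂ = 0.78417, so the observed difference is -0.58379.
SE = √(0.000302886 + 0.001217596) = √0.001520482 = 0.038993.
The 80% critical value is z* = 1.282. Margin of error = 0.04999.
Interval: -0.58379 ± 0.04999 → (-0.6338, -0.5338).

(-0.6338, -0.5338)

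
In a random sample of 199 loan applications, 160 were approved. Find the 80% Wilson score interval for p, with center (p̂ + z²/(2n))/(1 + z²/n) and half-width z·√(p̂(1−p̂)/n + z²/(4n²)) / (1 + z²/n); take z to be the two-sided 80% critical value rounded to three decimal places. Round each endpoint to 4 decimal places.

p̂ = 160/199 = 0.80402; z = 1.282, so z² = 1.643524.
Denominator 1 + z²/n = 1 + 1.643524/199 = 1.008259.
Center = (0.80402 + 0.004129)/1.008259 = 0.80153.
Radicand: p̂(1−p̂)/n + z²/(4n²) = 0.000791818 + 0.000010376 = 0.000802194.
Half-width = z·√(radicand)/denom = 1.282·0.028323/1.008259 = 0.03601.
CI: 0.80153 ± 0.03601 = (0.7655, 0.8375).

(0.7655, 0.8375)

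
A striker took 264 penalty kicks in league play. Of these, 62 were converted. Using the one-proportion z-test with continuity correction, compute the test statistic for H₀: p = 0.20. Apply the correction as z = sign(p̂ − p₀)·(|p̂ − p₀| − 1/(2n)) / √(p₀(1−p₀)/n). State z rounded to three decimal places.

With x = 62 successes in n = 264, p̂ = 0.23485. p̂ − p₀ = 0.034848.
1/(2n) = 0.001894.
Corrected numerator: |0.034848| − 0.001894 = 0.032954.
Under H₀, SE = √(p₀(1−p₀)/n) = √(0.20·0.80/264) = √0.000606061 = 0.024618.
z = +0.032954/0.024618 = 1.339.

z = 1.339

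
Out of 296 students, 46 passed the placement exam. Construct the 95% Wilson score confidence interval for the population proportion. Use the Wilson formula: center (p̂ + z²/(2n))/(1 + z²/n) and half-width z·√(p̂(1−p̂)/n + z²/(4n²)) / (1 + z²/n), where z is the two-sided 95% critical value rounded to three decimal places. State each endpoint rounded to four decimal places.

(0.1186, 0.2011)

p̂ = 46/296 = 0.15541; z = 1.960, so z² = 3.841600.
1 + z²/n = 1.012978.
Adjusted center: (0.15541 + z²/(2n))/1.012978 = 0.15982.
Radicand: p̂(1−p̂)/n + z²/(4n²) = 0.000443428 + 0.000010961 = 0.000454389.
Half-width = z·√(radicand)/denom = 1.960·0.021316/1.012978 = 0.04124.
Interval: 0.15982 ± 0.04124 → (0.1186, 0.2011).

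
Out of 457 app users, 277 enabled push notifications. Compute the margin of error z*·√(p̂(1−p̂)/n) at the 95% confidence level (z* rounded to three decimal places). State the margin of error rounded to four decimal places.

ME = 0.0448

Sample proportion p̂ = 277/457 = 0.60613.
SE = √(p̂(1−p̂)/n) = √(0.238737/457) = 0.022856.
For 95% confidence, z* = 1.960.
Margin of error = z*·SE = 1.960 × 0.022856 = 0.0448.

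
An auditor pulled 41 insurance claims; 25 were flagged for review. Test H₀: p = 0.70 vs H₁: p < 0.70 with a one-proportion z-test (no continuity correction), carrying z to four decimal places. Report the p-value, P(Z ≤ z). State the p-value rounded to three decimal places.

p-value = 0.104

p̂ = 25/41 = 0.60976.
Null standard error: √(0.70·0.30/41) = √0.005121951 = 0.071568.
Test statistic (full precision, shown to 4 dp): z = (25/41 − 0.70)/SE₀ ≈ -1.2610.
From the standard normal, P(Z ≤ z) = 0.104.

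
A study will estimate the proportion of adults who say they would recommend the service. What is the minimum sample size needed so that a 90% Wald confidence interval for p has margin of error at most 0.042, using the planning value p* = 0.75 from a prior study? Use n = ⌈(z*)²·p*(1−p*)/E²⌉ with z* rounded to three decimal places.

z* = 1.645 at the 90% level.
p*(1−p*) = 0.1875.
(z*)²·p*(1−p*)/E² = 2.706025·0.1875/0.001764 = 287.630.
⌈287.630⌉ = 288.

n = 288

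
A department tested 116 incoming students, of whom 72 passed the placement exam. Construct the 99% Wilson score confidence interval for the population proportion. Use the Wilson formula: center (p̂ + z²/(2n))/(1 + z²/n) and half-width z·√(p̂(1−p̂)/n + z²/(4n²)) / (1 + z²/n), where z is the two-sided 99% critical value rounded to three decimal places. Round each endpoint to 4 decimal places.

Here p̂ = 72/116 = 0.62069 and z = 2.576 (z² = 6.635776).
1 + z²/n = 1.057205.
Center = (0.62069 + 0.028602)/1.057205 = 0.61416.
Radicand: p̂(1−p̂)/n + z²/(4n²) = 0.002029604 + 0.000123287 = 0.002152891.
Half-width = z·√(radicand)/denom = 2.576·0.046399/1.057205 = 0.11306.
CI: 0.61416 ± 0.11306 = (0.5011, 0.7272).

(0.5011, 0.7272)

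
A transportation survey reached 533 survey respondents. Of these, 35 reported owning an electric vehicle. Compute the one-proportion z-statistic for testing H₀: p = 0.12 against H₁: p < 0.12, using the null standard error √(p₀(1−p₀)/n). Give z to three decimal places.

z = -3.860

Sample proportion p̂ = 35/533 = 0.06567.
Null standard error: √(0.12·0.88/533) = √0.000198124 = 0.014076.
z = (0.06567 − 0.12)/0.014076 = -0.05433/0.014076 = -3.860.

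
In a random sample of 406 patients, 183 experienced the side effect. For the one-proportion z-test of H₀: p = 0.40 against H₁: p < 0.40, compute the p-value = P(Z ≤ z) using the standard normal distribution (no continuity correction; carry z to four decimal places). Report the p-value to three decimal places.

With x = 183 successes in n = 406, p̂ = 0.45074.
Under H₀, SE = √(p₀(1−p₀)/n) = √(0.40·0.60/406) = √0.000591133 = 0.024313.
Test statistic (full precision, shown to 4 dp): z = (183/406 − 0.40)/SE₀ ≈ 2.0869.
From the standard normal, P(Z ≤ z) = 0.982.

p-value = 0.982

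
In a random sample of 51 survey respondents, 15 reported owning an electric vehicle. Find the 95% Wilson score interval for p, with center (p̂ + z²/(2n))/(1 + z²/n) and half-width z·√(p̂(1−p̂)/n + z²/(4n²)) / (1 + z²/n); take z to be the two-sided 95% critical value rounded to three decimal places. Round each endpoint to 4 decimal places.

(0.1871, 0.4300)

Here p̂ = 15/51 = 0.29412 and z = 1.960 (z² = 3.841600).
Denominator 1 + z²/n = 1 + 3.841600/51 = 1.075325.
Center = (0.29412 + 0.037663)/1.075325 = 0.30854.
Radicand: p̂(1−p̂)/n + z²/(4n²) = 0.004070832 + 0.000369243 = 0.004440075.
Half-width = z·√(radicand)/denom = 1.960·0.066634/1.075325 = 0.12145.
Interval: 0.30854 ± 0.12145 → (0.1871, 0.4300).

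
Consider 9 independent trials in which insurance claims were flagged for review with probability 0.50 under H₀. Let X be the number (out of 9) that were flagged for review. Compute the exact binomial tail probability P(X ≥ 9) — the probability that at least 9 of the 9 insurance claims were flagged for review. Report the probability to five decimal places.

X is binomial with n = 9 and p = 0.50.
P(X ≥ 9) = C(9,9)·0.50^9·0.50^0.
= 0.001953 = 0.00195.

P = 0.00195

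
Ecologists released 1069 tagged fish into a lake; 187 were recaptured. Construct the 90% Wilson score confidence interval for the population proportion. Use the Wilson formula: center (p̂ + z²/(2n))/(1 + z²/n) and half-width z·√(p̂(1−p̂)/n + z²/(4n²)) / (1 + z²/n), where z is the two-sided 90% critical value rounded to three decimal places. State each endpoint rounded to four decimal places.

(0.1566, 0.1949)

Here p̂ = 187/1069 = 0.17493 and z = 1.645 (z² = 2.706025).
1 + z²/n = 1.002531.
Adjusted center: (0.17493 + z²/(2n))/1.002531 = 0.17575.
Radicand: p̂(1−p̂)/n + z²/(4n²) = 0.000135013 + 0.000000592 = 0.000135605.
Half-width = 1.645·√0.000135605/1.002531 = 0.01911.
So the interval runs from 0.1566 to 0.1949.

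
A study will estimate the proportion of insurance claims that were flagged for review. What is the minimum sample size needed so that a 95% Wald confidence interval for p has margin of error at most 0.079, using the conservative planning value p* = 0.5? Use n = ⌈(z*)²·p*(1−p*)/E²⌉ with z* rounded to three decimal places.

n = 154

z* = 1.960 at the 95% level.
p*(1−p*) = 0.50·0.50 = 0.2500.
(z*)²·p*(1−p*)/E² = 3.841600·0.2500/0.006241 = 153.886.
Rounding up, n = 154.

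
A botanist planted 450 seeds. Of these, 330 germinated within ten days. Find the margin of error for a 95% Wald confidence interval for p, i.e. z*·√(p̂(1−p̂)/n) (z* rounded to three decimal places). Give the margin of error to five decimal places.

With x = 330 successes in n = 450, p̂ = 0.73333.
Standard error of p̂: √(0.195556/450) = √0.000434568 = 0.020846.
For 95% confidence, z* = 1.960.
So ME = 0.04086.

ME = 0.04086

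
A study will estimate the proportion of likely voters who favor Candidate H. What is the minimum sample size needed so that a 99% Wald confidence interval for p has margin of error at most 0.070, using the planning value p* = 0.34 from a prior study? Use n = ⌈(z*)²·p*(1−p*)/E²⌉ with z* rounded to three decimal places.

The 99% critical value is z* = 2.576.
p*(1−p*) = 0.34·0.66 = 0.2244.
(z*)²·p*(1−p*)/E² = 6.635776·0.2244/0.004900 = 303.891.
⌈303.891⌉ = 304.

n = 304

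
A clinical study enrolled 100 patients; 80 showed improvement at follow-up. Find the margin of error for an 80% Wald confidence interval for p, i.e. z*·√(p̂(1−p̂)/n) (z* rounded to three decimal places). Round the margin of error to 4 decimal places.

ME = 0.0513

The sample proportion is 80/100 = 0.80000.
Standard error of p̂: √(0.160000/100) = √0.001600000 = 0.040000.
z* = 1.282 at the 80% level.
So ME = 0.0513.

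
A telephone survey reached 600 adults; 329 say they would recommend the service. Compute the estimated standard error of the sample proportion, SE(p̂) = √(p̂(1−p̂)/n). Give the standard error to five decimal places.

SE = 0.02032

Sample proportion p̂ = 329/600 = 0.54833.
p̂(1−p̂) = 0.247664.
SE = √(0.247664/600) = 0.02032.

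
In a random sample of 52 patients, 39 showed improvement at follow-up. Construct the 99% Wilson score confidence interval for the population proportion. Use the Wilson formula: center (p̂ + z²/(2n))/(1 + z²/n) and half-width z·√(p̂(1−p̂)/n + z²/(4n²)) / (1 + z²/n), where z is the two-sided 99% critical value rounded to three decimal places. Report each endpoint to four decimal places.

p̂ = 39/52 = 0.75000; z = 2.576, so z² = 6.635776.
Denominator 1 + z²/n = 1 + 6.635776/52 = 1.127611.
Center = (0.75000 + 0.063806)/1.127611 = 0.72171.
Radicand: p̂(1−p̂)/n + z²/(4n²) = 0.003605769 + 0.000613515 = 0.004219284.
Half-width = 2.576·√0.004219284/1.127611 = 0.14839.
So the interval runs from 0.5733 to 0.8701.

(0.5733, 0.8701)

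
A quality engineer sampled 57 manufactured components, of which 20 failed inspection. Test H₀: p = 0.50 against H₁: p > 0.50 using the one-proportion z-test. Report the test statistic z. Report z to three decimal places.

p̂ = 20/57 = 0.35088.
Under H₀, SE = √(p₀(1−p₀)/n) = √(0.50·0.50/57) = √0.004385965 = 0.066227.
z = (p̂ − p₀)/SE = (0.35088 − 0.50)/0.066227 = -2.252.

z = -2.252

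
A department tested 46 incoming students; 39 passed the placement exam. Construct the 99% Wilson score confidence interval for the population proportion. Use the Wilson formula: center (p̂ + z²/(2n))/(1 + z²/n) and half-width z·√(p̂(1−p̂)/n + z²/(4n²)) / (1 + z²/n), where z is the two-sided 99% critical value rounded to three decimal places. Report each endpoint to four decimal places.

Here p̂ = 39/46 = 0.84783 and z = 2.576 (z² = 6.635776).
Denominator 1 + z²/n = 1 + 6.635776/46 = 1.144256.
Adjusted center: (0.84783 + z²/(2n))/1.144256 = 0.80398.
Radicand: p̂(1−p̂)/n + z²/(4n²) = 0.002804718 + 0.000784000 = 0.003588718.
Half-width = 2.576·√0.003588718/1.144256 = 0.13486.
CI: 0.80398 ± 0.13486 = (0.6691, 0.9388).

(0.6691, 0.9388)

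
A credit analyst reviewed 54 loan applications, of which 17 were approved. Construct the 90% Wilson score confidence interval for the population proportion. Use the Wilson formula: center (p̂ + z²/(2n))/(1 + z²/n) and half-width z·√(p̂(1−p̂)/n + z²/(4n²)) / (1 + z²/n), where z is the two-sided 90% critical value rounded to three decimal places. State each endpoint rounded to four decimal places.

(0.2218, 0.4255)

Here p̂ = 17/54 = 0.31481 and z = 1.645 (z² = 2.706025).
Denominator 1 + z²/n = 1 + 2.706025/54 = 1.050112.
Adjusted center: (0.31481 + z²/(2n))/1.050112 = 0.32365.
Radicand: p̂(1−p̂)/n + z²/(4n²) = 0.003994564 + 0.000231998 = 0.004226562.
Half-width = 1.645·√0.004226562/1.050112 = 0.10184.
CI: 0.32365 ± 0.10184 = (0.2218, 0.4255).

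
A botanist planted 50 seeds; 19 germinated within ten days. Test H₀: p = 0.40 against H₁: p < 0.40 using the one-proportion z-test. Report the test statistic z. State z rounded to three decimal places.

z = -0.289

The sample proportion is 19/50 = 0.38000.
Under H₀, SE = √(p₀(1−p₀)/n) = √(0.40·0.60/50) = √0.004800000 = 0.069282.
z = (0.38000 − 0.40)/0.069282 = -0.02000/0.069282 = -0.289.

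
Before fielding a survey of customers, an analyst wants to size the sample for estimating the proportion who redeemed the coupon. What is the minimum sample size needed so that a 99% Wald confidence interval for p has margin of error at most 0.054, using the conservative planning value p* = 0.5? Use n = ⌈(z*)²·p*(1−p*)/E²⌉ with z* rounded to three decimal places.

z* = 2.576 at the 99% level.
p*(1−p*) = 0.50·0.50 = 0.2500.
Required n before rounding: 6.635776 × 0.2500 / 0.054² = 568.911.
⌈568.911⌉ = 569.

n = 569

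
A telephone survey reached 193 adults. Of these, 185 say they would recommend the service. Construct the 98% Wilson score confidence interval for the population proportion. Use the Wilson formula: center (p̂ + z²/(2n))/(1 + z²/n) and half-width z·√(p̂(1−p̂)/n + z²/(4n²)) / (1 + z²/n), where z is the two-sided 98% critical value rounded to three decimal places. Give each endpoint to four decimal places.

(0.9108, 0.9813)

p̂ = 185/193 = 0.95855; z = 2.326, so z² = 5.410276.
1 + z²/n = 1.028033.
Adjusted center: (0.95855 + z²/(2n))/1.028033 = 0.94605.
Radicand: p̂(1−p̂)/n + z²/(4n²) = 0.000205868 + 0.000036312 = 0.000242180.
Half-width = 2.326·√0.000242180/1.028033 = 0.03521.
CI: 0.94605 ± 0.03521 = (0.9108, 0.9813).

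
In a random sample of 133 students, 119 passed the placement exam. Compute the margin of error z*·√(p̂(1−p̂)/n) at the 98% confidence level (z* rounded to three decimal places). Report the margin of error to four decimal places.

ME = 0.0619

With x = 119 successes in n = 133, p̂ = 0.89474.
SE = √(p̂(1−p̂)/n) = √(0.094183/133) = 0.026611.
The 98% critical value is z* = 2.326.
ME = 2.326·0.026611 = 0.0619.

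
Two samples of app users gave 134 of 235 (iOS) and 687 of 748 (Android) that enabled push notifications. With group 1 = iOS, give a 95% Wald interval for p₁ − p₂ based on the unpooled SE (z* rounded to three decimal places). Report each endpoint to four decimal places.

p̂₁ = 0.57021, p̂₂ = 0.91845, so the observed difference is -0.34824.
SE = √(0.001042852 + 0.000100134) = √0.001142986 = 0.033808.
For 95% confidence, z* = 1.960. Margin = 1.960·0.033808 = 0.06626.
So the interval runs from -0.4145 to -0.2820.

(-0.4145, -0.2820)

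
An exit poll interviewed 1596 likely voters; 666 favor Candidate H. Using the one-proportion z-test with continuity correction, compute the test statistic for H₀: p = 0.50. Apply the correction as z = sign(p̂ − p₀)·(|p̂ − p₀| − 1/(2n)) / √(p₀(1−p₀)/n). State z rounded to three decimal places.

Sample proportion p̂ = 666/1596 = 0.41729. p̂ − p₀ = -0.082707.
1/(2n) = 0.000313.
Corrected numerator: |-0.082707| − 0.000313 = 0.082394.
SE₀ = √(0.50·0.50/1596) = 0.012516.
z = (−)0.082394/0.012516 = -6.583.

z = -6.583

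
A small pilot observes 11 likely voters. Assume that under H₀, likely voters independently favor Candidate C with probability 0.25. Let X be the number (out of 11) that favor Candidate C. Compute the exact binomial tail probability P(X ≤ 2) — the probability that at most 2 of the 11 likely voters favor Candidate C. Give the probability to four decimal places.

X ~ Binomial(n=11, p=0.25).
P(X ≤ 2) = C(11,0)·0.25^0·0.75^11 + C(11,1)·0.25^1·0.75^10 + C(11,2)·0.25^2·0.75^9.
= 0.042235 + 0.154862 + 0.258104 = 0.4552.

P = 0.4552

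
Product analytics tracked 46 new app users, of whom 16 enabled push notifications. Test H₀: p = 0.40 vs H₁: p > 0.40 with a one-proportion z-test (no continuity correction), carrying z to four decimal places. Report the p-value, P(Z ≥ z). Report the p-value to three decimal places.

p-value = 0.765

p̂ = 16/46 = 0.34783.
SE₀ = √(0.40·0.60/46) = 0.072232.
Test statistic (full precision, shown to 4 dp): z = (16/46 − 0.40)/SE₀ ≈ -0.7223.
p-value = P(Z ≥ z) with z = -0.7223 → 0.765.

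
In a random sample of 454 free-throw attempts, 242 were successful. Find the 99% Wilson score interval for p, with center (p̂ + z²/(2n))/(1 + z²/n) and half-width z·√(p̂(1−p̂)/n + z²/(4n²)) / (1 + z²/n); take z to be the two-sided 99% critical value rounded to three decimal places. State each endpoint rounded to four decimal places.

Here p̂ = 242/454 = 0.53304 and z = 2.576 (z² = 6.635776).
Denominator 1 + z²/n = 1 + 6.635776/454 = 1.014616.
Adjusted center: (0.53304 + z²/(2n))/1.014616 = 0.53256.
Radicand: p̂(1−p̂)/n + z²/(4n²) = 0.000548256 + 0.000008049 = 0.000556305.
Half-width = 2.576·√0.000556305/1.014616 = 0.05988.
So the interval runs from 0.4727 to 0.5924.

(0.4727, 0.5924)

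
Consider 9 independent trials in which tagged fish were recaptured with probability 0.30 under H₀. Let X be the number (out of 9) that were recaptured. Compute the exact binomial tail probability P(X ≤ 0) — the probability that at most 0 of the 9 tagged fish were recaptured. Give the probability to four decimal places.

X ~ Binomial(n=9, p=0.30).
P(X ≤ 0) = C(9,0)·0.30^0·0.70^9.
= 0.040354 = 0.0404.

P = 0.0404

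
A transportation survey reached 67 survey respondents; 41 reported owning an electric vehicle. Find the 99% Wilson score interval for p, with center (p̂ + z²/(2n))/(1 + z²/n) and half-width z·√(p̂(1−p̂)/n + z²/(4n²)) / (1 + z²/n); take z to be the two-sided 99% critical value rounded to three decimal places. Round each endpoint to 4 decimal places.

(0.4552, 0.7485)

p̂ = 41/67 = 0.61194; z = 2.576, so z² = 6.635776.
1 + z²/n = 1.099041.
Center = (0.61194 + 0.049521)/1.099041 = 0.60185.
Radicand: p̂(1−p̂)/n + z²/(4n²) = 0.003544319 + 0.000369558 = 0.003913877.
Half-width = 2.576·√0.003913877/1.099041 = 0.14663.
Interval: 0.60185 ± 0.14663 → (0.4552, 0.7485).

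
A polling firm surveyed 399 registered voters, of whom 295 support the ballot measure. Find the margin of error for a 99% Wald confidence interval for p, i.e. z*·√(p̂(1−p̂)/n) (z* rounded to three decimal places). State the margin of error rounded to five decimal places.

ME = 0.05661

Sample proportion p̂ = 295/399 = 0.73935.
SE(p̂) = √(0.73935·0.26065/399) = 0.021977.
The 99% critical value is z* = 2.576.
ME = 2.576·0.021977 = 0.05661.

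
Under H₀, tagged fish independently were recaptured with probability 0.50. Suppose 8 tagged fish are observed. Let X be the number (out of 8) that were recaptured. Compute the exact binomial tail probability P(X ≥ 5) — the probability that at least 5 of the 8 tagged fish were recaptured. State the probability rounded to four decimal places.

X ~ Binomial(n=8, p=0.50).
P(X ≥ 5) = C(8,5)·0.50^5·0.50^3 + C(8,6)·0.50^6·0.50^2 + C(8,7)·0.50^7·0.50^1 + C(8,8)·0.50^8·0.50^0.
= 0.218750 + 0.109375 + 0.031250 + 0.003906 = 0.3633.

P = 0.3633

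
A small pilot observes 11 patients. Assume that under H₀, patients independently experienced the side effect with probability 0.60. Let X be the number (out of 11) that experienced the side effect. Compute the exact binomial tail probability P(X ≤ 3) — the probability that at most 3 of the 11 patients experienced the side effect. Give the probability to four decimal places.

X is binomial with n = 11 and p = 0.60.
P(X ≤ 3) = C(11,0)·0.60^0·0.40^11 + C(11,1)·0.60^1·0.40^10 + C(11,2)·0.60^2·0.40^9 + C(11,3)·0.60^3·0.40^8.
= 0.000042 + 0.000692 + 0.005190 + 0.023357 = 0.0293.

P = 0.0293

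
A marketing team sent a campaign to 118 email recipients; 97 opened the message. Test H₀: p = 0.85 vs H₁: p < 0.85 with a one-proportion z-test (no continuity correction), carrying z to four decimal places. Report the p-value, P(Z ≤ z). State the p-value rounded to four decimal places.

Sample proportion p̂ = 97/118 = 0.82203.
Null standard error: √(0.85·0.15/118) = √0.001080508 = 0.032871.
Test statistic (full precision, shown to 4 dp): z = (97/118 − 0.85)/SE₀ ≈ -0.8508.
From the standard normal, P(Z ≤ z) = 0.1974.

p-value = 0.1974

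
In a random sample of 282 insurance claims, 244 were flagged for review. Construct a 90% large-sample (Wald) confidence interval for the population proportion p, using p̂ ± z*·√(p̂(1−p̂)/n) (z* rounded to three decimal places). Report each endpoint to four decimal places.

(0.8318, 0.8987)

p̂ = 244/282 = 0.86525.
Standard error of p̂: √(0.116594/282) = √0.000413453 = 0.020334.
The 90% critical value is z* = 1.645.
Margin of error: 1.645 × 0.020334 = 0.03345.
Interval: 0.86525 ± 0.03345 → (0.8318, 0.8987).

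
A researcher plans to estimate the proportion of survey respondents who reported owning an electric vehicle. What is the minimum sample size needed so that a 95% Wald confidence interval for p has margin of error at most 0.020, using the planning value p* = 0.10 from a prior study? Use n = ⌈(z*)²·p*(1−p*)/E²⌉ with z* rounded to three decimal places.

n = 865

The 95% critical value is z* = 1.960.
p*(1−p*) = 0.10·0.90 = 0.0900.
Required n before rounding: 3.841600 × 0.0900 / 0.020² = 864.360.
⌈864.360⌉ = 865.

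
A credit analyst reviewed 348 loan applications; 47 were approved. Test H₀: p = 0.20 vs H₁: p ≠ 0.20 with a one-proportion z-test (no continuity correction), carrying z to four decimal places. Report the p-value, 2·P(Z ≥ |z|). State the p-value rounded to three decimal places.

The sample proportion is 47/348 = 0.13506.
SE₀ = √(0.20·0.80/348) = 0.021442.
z = (p̂ − p₀)/SE = (47/348 − 0.20)/0.021442 ≈ -3.0287.
p-value = 2·P(Z ≥ |z|) with z = -3.0287 → 0.002.

p-value = 0.002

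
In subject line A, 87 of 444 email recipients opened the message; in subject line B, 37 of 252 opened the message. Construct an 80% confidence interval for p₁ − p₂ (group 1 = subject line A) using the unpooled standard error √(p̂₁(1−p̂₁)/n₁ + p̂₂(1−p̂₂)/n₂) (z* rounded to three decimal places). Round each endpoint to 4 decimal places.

(0.0117, 0.0865)

p̂₁ = 0.19595, p̂₂ = 0.14683, so the observed difference is 0.04912.
SE = √(0.000354845 + 0.000497094) = √0.000851939 = 0.029188.
The 80% critical value is z* = 1.282. Margin of error = 0.03742.
Interval: 0.04912 ± 0.03742 → (0.0117, 0.0865).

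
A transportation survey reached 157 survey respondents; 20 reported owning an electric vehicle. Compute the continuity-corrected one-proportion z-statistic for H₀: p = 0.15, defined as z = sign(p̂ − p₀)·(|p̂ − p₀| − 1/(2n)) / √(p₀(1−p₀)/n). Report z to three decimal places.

Sample proportion p̂ = 20/157 = 0.12739. p̂ − p₀ = -0.022611.
Continuity correction 1/(2n) = 1/314 = 0.003185.
Corrected numerator: |-0.022611| − 0.003185 = 0.019426.
Null standard error: √(0.15·0.85/157) = √0.000812102 = 0.028497.
z = −0.019426/0.028497 = -0.682.

z = -0.682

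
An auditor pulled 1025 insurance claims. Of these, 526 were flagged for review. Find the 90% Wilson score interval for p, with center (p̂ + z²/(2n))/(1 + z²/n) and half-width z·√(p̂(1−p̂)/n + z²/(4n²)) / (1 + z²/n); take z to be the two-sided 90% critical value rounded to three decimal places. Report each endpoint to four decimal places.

p̂ = 526/1025 = 0.51317; z = 1.645, so z² = 2.706025.
1 + z²/n = 1.002640.
Center = (0.51317 + 0.001320)/1.002640 = 0.51314.
Radicand: p̂(1−p̂)/n + z²/(4n²) = 0.000243733 + 0.000000644 = 0.000244377.
Half-width = z·√(radicand)/denom = 1.645·0.015633/1.002640 = 0.02565.
CI: 0.51314 ± 0.02565 = (0.4875, 0.5388).

(0.4875, 0.5388)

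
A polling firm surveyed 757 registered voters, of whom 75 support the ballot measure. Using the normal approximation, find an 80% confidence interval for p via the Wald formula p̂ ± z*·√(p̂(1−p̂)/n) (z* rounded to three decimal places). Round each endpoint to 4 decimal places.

With x = 75 successes in n = 757, p̂ = 0.09908.
Standard error of p̂: √(0.089259/757) = √0.000117912 = 0.010859.
For 80% confidence, z* = 1.282.
Margin = 1.282·0.010859 = 0.01392.
CI: 0.09908 ± 0.01392 = (0.0852, 0.1130).

(0.0852, 0.1130)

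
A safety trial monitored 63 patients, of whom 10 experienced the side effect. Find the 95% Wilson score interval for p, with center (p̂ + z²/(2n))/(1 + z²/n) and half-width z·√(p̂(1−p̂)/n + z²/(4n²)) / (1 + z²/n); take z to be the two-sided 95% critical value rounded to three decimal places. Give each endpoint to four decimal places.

Here p̂ = 10/63 = 0.15873 and z = 1.960 (z² = 3.841600).
Denominator 1 + z²/n = 1 + 3.841600/63 = 1.060978.
Center = (0.15873 + 0.030489)/1.060978 = 0.17834.
Radicand: p̂(1−p̂)/n + z²/(4n²) = 0.002119602 + 0.000241975 = 0.002361577.
Half-width = z·√(radicand)/denom = 1.960·0.048596/1.060978 = 0.08977.
CI: 0.17834 ± 0.08977 = (0.0886, 0.2681).

(0.0886, 0.2681)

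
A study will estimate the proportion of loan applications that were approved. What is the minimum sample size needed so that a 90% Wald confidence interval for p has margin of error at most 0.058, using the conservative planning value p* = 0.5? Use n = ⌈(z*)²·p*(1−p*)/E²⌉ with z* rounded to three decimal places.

n = 202

For 90% confidence, z* = 1.645.
p*(1−p*) = 0.50·0.50 = 0.2500.
(z*)²·p*(1−p*)/E² = 2.706025·0.2500/0.003364 = 201.102.
Rounding up, n = 202.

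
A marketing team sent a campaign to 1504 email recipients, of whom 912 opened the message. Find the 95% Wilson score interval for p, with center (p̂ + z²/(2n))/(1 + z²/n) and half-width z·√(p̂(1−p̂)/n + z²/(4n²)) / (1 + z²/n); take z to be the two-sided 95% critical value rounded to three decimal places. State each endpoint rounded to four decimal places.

p̂ = 912/1504 = 0.60638; z = 1.960, so z² = 3.841600.
1 + z²/n = 1.002554.
Adjusted center: (0.60638 + z²/(2n))/1.002554 = 0.60611.
Radicand: p̂(1−p̂)/n + z²/(4n²) = 0.000158699 + 0.000000425 = 0.000159124.
Half-width = 1.960·√0.000159124/1.002554 = 0.02466.
CI: 0.60611 ± 0.02466 = (0.5815, 0.6308).

(0.5815, 0.6308)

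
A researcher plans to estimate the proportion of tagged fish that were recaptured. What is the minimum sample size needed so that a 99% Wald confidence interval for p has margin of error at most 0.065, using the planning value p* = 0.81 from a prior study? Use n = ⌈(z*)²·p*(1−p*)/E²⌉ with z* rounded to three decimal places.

n = 242

The 99% critical value is z* = 2.576.
p*(1−p*) = 0.81·0.19 = 0.1539.
Required n before rounding: 6.635776 × 0.1539 / 0.065² = 241.715.
Rounding up, n = 242.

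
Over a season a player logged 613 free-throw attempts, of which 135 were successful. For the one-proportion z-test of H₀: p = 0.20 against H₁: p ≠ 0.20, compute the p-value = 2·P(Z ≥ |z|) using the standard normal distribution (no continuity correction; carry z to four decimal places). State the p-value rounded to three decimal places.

With x = 135 successes in n = 613, p̂ = 0.22023.
Null standard error: √(0.20·0.80/613) = √0.000261011 = 0.016156.
Test statistic (full precision, shown to 4 dp): z = (135/613 − 0.20)/SE₀ ≈ 1.2521.
p-value = 2·P(Z ≥ |z|) with z = 1.2521 → 0.211.

p-value = 0.211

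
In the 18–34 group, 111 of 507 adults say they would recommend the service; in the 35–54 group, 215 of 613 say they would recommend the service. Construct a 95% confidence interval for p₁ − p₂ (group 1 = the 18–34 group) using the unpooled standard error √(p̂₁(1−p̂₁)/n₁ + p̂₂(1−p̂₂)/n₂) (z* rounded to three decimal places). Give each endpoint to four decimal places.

p̂₁ = 111/507 = 0.21893, p̂₂ = 215/613 = 0.35073; p̂₁ − p̂₂ = -0.13180.
SE = √(0.000337283 + 0.000371484) = √0.000708767 = 0.026623.
The 95% critical value is z* = 1.960. Margin of error = 0.05218.
CI: -0.13180 ± 0.05218 = (-0.1840, -0.0796).

(-0.1840, -0.0796)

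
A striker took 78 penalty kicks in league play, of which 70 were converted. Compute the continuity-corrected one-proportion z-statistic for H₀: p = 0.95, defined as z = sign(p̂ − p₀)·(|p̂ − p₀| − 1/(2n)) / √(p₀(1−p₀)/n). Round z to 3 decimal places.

z = -1.870

With x = 70 successes in n = 78, p̂ = 0.89744. p̂ − p₀ = -0.052564.
Continuity correction 1/(2n) = 1/156 = 0.006410.
Corrected numerator: |-0.052564| − 0.006410 = 0.046154.
Null standard error: √(0.95·0.05/78) = √0.000608974 = 0.024677.
z = −0.046154/0.024677 = -1.870.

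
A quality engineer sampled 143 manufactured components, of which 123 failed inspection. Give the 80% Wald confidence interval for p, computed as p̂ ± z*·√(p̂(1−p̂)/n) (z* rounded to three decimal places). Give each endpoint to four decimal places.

(0.8230, 0.8973)

Sample proportion p̂ = 123/143 = 0.86014.
SE = √(p̂(1−p̂)/n) = √(0.120299/143) = 0.029004.
The 80% critical value is z* = 1.282.
Margin = 1.282·0.029004 = 0.03718.
Interval: 0.86014 ± 0.03718 → (0.8230, 0.8973).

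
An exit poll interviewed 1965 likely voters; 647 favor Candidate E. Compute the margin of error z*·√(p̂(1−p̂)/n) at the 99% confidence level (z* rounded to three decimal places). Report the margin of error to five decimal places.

ME = 0.02731

The sample proportion is 647/1965 = 0.32926.
SE = √(p̂(1−p̂)/n) = √(0.220849/1965) = 0.010601.
z* = 2.576 at the 99% level.
Margin of error = z*·SE = 2.576 × 0.010601 = 0.02731.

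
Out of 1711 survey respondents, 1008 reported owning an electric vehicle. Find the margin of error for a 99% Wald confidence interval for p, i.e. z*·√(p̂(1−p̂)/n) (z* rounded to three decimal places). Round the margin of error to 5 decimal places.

With x = 1008 successes in n = 1711, p̂ = 0.58913.
SE = √(p̂(1−p̂)/n) = √(0.242056/1711) = 0.011894.
z* = 2.576 at the 99% level.
Margin of error = z*·SE = 2.576 × 0.011894 = 0.03064.

ME = 0.03064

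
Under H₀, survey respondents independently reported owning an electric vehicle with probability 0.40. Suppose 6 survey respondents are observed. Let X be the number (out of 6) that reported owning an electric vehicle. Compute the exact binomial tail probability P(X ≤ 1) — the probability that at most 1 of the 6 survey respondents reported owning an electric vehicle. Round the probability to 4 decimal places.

X ~ Binomial(n=6, p=0.40).
P(X ≤ 1) = C(6,0)·0.40^0·0.60^6 + C(6,1)·0.40^1·0.60^5.
= 0.046656 + 0.186624 = 0.2333.

P = 0.2333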